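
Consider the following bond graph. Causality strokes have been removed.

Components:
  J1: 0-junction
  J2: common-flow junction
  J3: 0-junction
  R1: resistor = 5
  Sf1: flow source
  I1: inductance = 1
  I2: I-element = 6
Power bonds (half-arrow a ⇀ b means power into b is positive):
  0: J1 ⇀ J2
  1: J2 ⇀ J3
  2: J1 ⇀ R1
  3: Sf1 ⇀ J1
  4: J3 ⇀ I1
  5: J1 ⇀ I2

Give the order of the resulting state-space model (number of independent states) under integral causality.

2  (I1, I2 all integral)

bond 3 |Sf1  (source Sf1 imposes f)
bond 4 |I1  (I1 outputs flow p/I1)
bond 1 |J3  (only one effort-in slot at J3)
bond 0 |J2  (common-f at J2 fixed by 1)
bond 5 |I2  (I2: I, integral causality)
bond 2 |J1  (J1: last free bond brings effort in)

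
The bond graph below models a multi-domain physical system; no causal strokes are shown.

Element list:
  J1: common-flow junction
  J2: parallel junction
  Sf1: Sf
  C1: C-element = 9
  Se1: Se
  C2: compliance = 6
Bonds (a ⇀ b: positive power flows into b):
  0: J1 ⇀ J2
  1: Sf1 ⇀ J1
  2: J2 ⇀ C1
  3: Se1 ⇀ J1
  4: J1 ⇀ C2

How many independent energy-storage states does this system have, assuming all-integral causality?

2  (C1, C2 all integral)

β1 stroke at Sf1  (source Sf1 imposes f)
β3 stroke at J1  (source Se1 imposes e)
β0 stroke at J1  (J1: bond 1 brought flow, rest push out)
β4 stroke at J1  (J1: bond 1 brought flow, rest push out)
β2 stroke at J2  (closing 0-jn rule on J2)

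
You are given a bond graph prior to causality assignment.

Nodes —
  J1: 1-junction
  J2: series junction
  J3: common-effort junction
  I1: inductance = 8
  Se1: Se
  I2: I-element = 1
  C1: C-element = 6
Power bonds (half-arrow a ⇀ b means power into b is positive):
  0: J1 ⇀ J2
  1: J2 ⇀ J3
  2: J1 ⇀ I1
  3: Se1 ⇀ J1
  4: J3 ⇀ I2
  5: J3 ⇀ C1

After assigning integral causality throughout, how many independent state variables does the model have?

3  (C1, I1, I2 all integral)

β3 stroke→J1  (Se1 fixes effort; stroke away)
β2 stroke→I1  (I1: I, integral causality)
β0 stroke→J1  (J1 flow already set via bond 2)
β1 stroke→J2  (1-jn J2 has f-setter on 0)
β4 stroke→I2  (I2 outputs flow p/I2)
β5 stroke→J3  (J3 needs exactly one e-in)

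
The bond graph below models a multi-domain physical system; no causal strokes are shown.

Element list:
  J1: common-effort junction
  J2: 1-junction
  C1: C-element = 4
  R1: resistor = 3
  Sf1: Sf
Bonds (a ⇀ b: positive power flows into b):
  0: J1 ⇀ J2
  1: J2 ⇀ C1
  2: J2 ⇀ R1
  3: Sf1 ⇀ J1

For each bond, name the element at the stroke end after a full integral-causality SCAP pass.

b0 |J1
b1 |J2
b2 |J2
b3 |Sf1

b3 stroke→Sf1  (Sf1: flow source, stroke at near end)
b0 stroke→J1  (closing 0-jn rule on J1)
b1 stroke→J2  (1-jn J2 has f-setter on 0)
b2 stroke→J2  (common-f at J2 fixed by 0)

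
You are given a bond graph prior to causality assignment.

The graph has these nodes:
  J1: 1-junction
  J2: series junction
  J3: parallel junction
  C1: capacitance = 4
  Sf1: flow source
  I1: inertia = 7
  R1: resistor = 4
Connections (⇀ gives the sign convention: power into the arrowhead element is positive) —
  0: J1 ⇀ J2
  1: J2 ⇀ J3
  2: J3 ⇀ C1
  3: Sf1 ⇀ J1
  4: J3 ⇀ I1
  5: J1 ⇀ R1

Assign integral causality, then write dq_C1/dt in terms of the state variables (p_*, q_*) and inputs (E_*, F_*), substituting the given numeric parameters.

#3 stroke→Sf1  (Sf1 fixes flow; stroke at Sf1)
#0 stroke→J1  (common-f at J1 fixed by 3)
#5 stroke→J1  (common-f at J1 fixed by 3)
#1 stroke→J2  (common-f at J2 fixed by 0)
#2 stroke→J3  (C1: C, integral causality)
#4 stroke→I1  (common-e at J3 fixed by 2)

dq_C1/dt = F_Sf1 - p_I1/7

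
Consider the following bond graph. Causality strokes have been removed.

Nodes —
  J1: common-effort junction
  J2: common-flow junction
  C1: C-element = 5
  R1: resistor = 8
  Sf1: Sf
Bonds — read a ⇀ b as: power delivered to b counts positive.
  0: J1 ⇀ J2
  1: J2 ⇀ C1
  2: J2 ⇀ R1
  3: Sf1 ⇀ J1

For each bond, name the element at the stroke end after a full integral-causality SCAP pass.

b3 stroke at Sf1  (Sf1 (Sf) sets flow on bond)
b0 stroke at J1  (J1: last free bond brings effort in)
b1 stroke at J2  (J2: bond 0 brought flow, rest push out)
b2 stroke at J2  (common-f at J2 fixed by 0)

#0 stroke at J1
#1 stroke at J2
#2 stroke at J2
#3 stroke at Sf1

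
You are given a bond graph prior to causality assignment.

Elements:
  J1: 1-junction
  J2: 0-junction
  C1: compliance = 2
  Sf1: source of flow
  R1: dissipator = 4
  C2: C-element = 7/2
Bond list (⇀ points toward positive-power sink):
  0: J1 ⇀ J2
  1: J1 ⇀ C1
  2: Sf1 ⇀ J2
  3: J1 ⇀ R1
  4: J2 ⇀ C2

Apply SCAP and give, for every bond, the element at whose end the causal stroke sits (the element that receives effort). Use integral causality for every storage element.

β2 stroke→Sf1  (source Sf1 imposes f)
β1 stroke→J1  (C1 integral (e out))
β4 stroke→J2  (C2 integral (e out))
β0 stroke→J1  (J2: bond 4 brought effort, rest push out)
β3 stroke→R1  (closing 1-jn rule on J1)

#0 stroke→J1
#1 stroke→J1
#2 stroke→Sf1
#3 stroke→R1
#4 stroke→J2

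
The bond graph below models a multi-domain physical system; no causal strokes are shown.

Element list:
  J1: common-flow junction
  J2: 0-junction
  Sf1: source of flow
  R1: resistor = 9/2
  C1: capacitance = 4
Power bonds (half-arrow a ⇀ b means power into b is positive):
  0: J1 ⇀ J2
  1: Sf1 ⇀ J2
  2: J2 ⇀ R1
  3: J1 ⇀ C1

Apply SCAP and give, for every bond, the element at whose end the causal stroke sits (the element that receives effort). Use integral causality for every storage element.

#1 stroke→Sf1  (Sf1: flow source, stroke at near end)
#3 stroke→J1  (C1 integral (e out))
#0 stroke→J2  (J1: last free bond brings flow in)
#2 stroke→R1  (J2 effort already set via bond 0)

b0 stroke→J2
b1 stroke→Sf1
b2 stroke→R1
b3 stroke→J1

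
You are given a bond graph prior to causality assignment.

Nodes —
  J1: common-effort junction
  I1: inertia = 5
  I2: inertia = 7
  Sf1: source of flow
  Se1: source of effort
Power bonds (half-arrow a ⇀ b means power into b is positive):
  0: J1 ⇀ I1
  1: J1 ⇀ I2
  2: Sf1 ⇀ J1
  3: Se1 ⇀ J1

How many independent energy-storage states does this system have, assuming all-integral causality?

β2 stroke→Sf1  (Sf1 fixes flow; stroke at Sf1)
β3 stroke→J1  (source Se1 imposes e)
β0 stroke→I1  (J1 effort already set via bond 3)
β1 stroke→I2  (J1: bond 3 brought effort, rest push out)

2  (I1, I2 all integral)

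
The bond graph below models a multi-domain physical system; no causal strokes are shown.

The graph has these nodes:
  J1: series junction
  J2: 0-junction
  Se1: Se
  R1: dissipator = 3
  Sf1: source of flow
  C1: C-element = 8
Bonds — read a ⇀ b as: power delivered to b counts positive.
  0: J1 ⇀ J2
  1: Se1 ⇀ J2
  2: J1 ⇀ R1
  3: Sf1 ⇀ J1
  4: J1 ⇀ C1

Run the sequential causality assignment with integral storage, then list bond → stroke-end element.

b0 |J1
b1 |J2
b2 |J1
b3 |Sf1
b4 |J1

#1 →J2  (Se1 fixes effort; stroke away)
#3 →Sf1  (Sf1 (Sf) sets flow on bond)
#0 →J1  (common-f at J1 fixed by 3)
#2 →J1  (1-jn J1 has f-setter on 3)
#4 →J1  (1-jn J1 has f-setter on 3)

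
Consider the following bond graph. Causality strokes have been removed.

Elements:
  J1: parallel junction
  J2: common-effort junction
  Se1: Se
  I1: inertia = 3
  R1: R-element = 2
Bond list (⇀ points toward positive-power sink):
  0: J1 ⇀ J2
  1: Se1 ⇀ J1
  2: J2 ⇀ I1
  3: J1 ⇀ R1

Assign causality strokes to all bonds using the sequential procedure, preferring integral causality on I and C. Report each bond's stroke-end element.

b1 |J1  (Se1 (Se) sets effort on bond)
b0 |J2  (common-e at J1 fixed by 1)
b3 |R1  (0-jn J1 has e-setter on 1)
b2 |I1  (J2: bond 0 brought effort, rest push out)

bond 0 stroke→J2
bond 1 stroke→J1
bond 2 stroke→I1
bond 3 stroke→R1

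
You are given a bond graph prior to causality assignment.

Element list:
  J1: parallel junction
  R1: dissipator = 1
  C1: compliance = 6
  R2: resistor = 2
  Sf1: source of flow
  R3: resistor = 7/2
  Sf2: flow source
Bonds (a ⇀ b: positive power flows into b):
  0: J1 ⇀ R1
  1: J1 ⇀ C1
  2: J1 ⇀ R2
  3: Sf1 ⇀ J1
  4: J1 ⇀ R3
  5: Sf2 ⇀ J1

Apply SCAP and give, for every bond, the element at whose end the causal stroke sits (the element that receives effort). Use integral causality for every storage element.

bond 3 stroke at Sf1  (Sf1 fixes flow; stroke at Sf1)
bond 5 stroke at Sf2  (source Sf2 imposes f)
bond 1 stroke at J1  (prefer integral on C1)
bond 0 stroke at R1  (J1: bond 1 brought effort, rest push out)
bond 2 stroke at R2  (common-e at J1 fixed by 1)
bond 4 stroke at R3  (J1 effort already set via bond 1)

b0 stroke→R1
b1 stroke→J1
b2 stroke→R2
b3 stroke→Sf1
b4 stroke→R3
b5 stroke→Sf2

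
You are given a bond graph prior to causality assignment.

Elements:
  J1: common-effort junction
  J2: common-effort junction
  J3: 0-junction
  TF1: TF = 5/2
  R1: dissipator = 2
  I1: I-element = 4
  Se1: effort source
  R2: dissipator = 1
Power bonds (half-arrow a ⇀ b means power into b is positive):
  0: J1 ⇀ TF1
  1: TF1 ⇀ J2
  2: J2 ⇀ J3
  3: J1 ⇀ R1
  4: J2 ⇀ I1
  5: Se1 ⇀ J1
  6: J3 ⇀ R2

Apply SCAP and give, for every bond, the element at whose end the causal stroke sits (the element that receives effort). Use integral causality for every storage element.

#0 stroke at TF1
#1 stroke at J2
#2 stroke at J3
#3 stroke at R1
#4 stroke at I1
#5 stroke at J1
#6 stroke at R2

#5 stroke→J1  (Se1 (Se) sets effort on bond)
#0 stroke→TF1  (0-jn J1 has e-setter on 5)
#3 stroke→R1  (common-e at J1 fixed by 5)
#1 stroke→J2  (TF1 one-in-one-out from 0)
#2 stroke→J3  (0-jn J2 has e-setter on 1)
#4 stroke→I1  (0-jn J2 has e-setter on 1)
#6 stroke→R2  (J3 effort already set via bond 2)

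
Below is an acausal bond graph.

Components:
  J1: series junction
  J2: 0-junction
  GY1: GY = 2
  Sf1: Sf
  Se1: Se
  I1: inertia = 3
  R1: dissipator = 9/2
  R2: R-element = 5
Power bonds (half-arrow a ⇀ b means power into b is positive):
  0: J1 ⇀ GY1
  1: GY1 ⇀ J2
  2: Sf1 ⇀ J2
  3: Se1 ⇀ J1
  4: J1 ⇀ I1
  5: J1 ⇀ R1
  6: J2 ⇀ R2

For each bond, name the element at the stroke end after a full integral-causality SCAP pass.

β2 stroke at Sf1  (Sf1: flow source, stroke at near end)
β3 stroke at J1  (Se1 fixes effort; stroke away)
β4 stroke at I1  (prefer integral on I1)
β0 stroke at J1  (common-f at J1 fixed by 4)
β5 stroke at J1  (common-f at J1 fixed by 4)
β1 stroke at J2  (through GY1, causality inverts; strokes same side of GY1)
β6 stroke at R2  (0-jn J2 has e-setter on 1)

β0 |J1
β1 |J2
β2 |Sf1
β3 |J1
β4 |I1
β5 |J1
β6 |R2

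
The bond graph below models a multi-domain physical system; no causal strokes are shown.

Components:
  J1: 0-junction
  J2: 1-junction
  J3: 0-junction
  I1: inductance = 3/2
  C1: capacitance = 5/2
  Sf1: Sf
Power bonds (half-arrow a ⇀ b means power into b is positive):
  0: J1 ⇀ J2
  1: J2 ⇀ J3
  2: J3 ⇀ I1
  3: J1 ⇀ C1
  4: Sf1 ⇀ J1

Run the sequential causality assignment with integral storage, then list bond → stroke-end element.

b0 stroke→J2
b1 stroke→J3
b2 stroke→I1
b3 stroke→J1
b4 stroke→Sf1

#4 |Sf1  (Sf1 fixes flow; stroke at Sf1)
#2 |I1  (I1 integral (f out))
#1 |J3  (closing 0-jn rule on J3)
#0 |J2  (J2 flow already set via bond 1)
#3 |J1  (only one effort-in slot at J1)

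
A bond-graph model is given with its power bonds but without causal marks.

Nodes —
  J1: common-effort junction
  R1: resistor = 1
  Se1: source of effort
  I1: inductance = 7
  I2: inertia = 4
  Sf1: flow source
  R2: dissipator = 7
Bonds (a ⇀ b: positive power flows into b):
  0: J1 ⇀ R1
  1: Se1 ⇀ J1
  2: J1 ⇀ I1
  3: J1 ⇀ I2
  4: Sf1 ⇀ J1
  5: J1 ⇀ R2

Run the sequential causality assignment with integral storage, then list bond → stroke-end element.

β1 →J1  (Se1 (Se) sets effort on bond)
β4 →Sf1  (Sf1 (Sf) sets flow on bond)
β0 →R1  (common-e at J1 fixed by 1)
β2 →I1  (J1: bond 1 brought effort, rest push out)
β3 →I2  (0-jn J1 has e-setter on 1)
β5 →R2  (J1: bond 1 brought effort, rest push out)

b0 →R1
b1 →J1
b2 →I1
b3 →I2
b4 →Sf1
b5 →R2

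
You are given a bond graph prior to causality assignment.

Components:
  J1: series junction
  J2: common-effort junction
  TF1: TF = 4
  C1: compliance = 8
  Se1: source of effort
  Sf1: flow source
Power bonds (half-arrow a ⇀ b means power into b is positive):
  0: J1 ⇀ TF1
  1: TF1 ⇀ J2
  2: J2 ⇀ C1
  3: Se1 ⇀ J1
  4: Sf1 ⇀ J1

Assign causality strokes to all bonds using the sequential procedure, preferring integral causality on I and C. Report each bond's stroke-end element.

b0 →J1
b1 →TF1
b2 →J2
b3 →J1
b4 →Sf1

#3 →J1  (Se1 (Se) sets effort on bond)
#4 →Sf1  (Sf1 (Sf) sets flow on bond)
#0 →J1  (J1 flow already set via bond 4)
#1 →TF1  (through TF1, causality passes straight; one stroke at TF1)
#2 →J2  (closing 0-jn rule on J2)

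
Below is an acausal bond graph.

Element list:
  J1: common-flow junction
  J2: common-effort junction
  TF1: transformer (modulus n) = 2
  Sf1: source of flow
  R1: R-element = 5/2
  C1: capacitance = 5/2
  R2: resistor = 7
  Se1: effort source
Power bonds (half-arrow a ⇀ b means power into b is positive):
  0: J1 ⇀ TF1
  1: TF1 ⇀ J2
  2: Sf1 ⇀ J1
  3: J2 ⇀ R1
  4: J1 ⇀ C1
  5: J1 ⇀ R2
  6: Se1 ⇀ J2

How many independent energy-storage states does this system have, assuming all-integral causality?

1  (C1 all integral)

β2 stroke→Sf1  (Sf1 (Sf) sets flow on bond)
β6 stroke→J2  (Se1 fixes effort; stroke away)
β0 stroke→J1  (common-f at J1 fixed by 2)
β4 stroke→J1  (J1 flow already set via bond 2)
β5 stroke→J1  (J1 flow already set via bond 2)
β1 stroke→TF1  (J2 effort already set via bond 6)
β3 stroke→R1  (J2 effort already set via bond 6)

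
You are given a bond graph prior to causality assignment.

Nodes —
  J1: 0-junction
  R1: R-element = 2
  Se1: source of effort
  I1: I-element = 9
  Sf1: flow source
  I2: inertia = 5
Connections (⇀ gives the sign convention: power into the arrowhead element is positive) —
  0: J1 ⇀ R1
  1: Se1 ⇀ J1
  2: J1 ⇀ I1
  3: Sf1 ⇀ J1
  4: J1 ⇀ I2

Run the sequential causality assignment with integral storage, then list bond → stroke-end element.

b1 |J1  (source Se1 imposes e)
b3 |Sf1  (Sf1: flow source, stroke at near end)
b0 |R1  (J1 effort already set via bond 1)
b2 |I1  (J1: bond 1 brought effort, rest push out)
b4 |I2  (common-e at J1 fixed by 1)

β0 stroke at R1
β1 stroke at J1
β2 stroke at I1
β3 stroke at Sf1
β4 stroke at I2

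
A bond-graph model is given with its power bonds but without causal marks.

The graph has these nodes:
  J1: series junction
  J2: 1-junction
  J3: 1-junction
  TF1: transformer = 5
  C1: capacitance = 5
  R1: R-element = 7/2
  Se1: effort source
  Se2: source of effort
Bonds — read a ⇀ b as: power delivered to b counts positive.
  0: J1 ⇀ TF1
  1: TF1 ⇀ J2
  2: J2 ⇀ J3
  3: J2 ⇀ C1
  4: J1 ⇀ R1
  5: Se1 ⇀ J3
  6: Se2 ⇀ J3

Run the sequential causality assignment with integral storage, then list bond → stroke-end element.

β5 stroke→J3  (source Se1 imposes e)
β6 stroke→J3  (Se2 (Se) sets effort on bond)
β2 stroke→J2  (J3: last free bond brings flow in)
β3 stroke→J2  (C1 outputs effort q/C1)
β1 stroke→TF1  (closing 1-jn rule on J2)
β0 stroke→J1  (TF1: transformer flips bond 1)
β4 stroke→R1  (only one flow-in slot at J1)

#0 |J1
#1 |TF1
#2 |J2
#3 |J2
#4 |R1
#5 |J3
#6 |J3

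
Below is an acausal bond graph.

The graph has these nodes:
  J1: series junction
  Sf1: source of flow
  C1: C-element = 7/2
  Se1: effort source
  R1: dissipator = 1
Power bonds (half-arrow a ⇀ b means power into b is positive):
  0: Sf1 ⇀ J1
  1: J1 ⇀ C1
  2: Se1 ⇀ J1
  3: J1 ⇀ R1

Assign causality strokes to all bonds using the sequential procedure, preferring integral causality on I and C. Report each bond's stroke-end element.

bond 0 →Sf1  (Sf1 fixes flow; stroke at Sf1)
bond 2 →J1  (Se1 (Se) sets effort on bond)
bond 1 →J1  (J1: bond 0 brought flow, rest push out)
bond 3 →J1  (J1: bond 0 brought flow, rest push out)

#0 stroke at Sf1
#1 stroke at J1
#2 stroke at J1
#3 stroke at J1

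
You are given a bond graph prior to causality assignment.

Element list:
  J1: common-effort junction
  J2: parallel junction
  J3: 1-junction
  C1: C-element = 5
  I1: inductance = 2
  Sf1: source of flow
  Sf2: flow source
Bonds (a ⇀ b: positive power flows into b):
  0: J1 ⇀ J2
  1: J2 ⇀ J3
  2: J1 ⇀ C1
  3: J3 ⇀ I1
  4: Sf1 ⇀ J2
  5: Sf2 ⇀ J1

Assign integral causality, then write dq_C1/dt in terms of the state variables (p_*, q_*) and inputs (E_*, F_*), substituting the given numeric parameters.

dq_C1/dt = F_Sf1 + F_Sf2 - p_I1/2

β4 |Sf1  (Sf1 (Sf) sets flow on bond)
β5 |Sf2  (Sf2: flow source, stroke at near end)
β2 |J1  (prefer integral on C1)
β0 |J2  (J1 effort already set via bond 2)
β1 |J3  (J2: bond 0 brought effort, rest push out)
β3 |I1  (J3: last free bond brings flow in)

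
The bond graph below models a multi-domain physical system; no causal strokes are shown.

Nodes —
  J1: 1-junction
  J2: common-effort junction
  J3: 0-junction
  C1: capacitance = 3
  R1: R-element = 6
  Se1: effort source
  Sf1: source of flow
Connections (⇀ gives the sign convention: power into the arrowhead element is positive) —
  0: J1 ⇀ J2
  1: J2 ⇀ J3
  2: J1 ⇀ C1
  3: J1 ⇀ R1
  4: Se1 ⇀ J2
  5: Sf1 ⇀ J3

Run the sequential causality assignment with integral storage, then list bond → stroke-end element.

β0 stroke at J1
β1 stroke at J3
β2 stroke at J1
β3 stroke at R1
β4 stroke at J2
β5 stroke at Sf1

bond 4 →J2  (source Se1 imposes e)
bond 5 →Sf1  (Sf1: flow source, stroke at near end)
bond 0 →J1  (J2: bond 4 brought effort, rest push out)
bond 1 →J3  (J2 effort already set via bond 4)
bond 2 →J1  (C1 outputs effort q/C1)
bond 3 →R1  (J1: last free bond brings flow in)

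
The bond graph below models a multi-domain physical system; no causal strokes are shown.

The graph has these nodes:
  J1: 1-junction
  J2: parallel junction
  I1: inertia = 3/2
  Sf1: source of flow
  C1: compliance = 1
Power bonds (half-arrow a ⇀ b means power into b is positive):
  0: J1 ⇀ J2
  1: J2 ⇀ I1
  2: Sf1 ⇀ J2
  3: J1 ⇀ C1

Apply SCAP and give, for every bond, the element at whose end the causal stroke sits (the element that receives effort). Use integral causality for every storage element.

b2 →Sf1  (Sf1: flow source, stroke at near end)
b1 →I1  (I1 outputs flow p/I1)
b0 →J2  (only one effort-in slot at J2)
b3 →J1  (J1: bond 0 brought flow, rest push out)

β0 |J2
β1 |I1
β2 |Sf1
β3 |J1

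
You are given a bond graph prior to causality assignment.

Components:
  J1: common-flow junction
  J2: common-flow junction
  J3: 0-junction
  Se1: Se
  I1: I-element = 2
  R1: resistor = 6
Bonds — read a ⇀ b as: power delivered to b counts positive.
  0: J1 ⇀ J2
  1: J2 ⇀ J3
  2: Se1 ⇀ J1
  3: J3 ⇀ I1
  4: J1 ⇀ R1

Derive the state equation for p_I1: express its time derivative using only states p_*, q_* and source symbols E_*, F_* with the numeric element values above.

dp_I1/dt = E_Se1 - 3*p_I1

β2 |J1  (Se1: effort source, stroke at far end)
β3 |I1  (I1 outputs flow p/I1)
β1 |J3  (only one effort-in slot at J3)
β0 |J2  (J2 flow already set via bond 1)
β4 |J1  (J1: bond 0 brought flow, rest push out)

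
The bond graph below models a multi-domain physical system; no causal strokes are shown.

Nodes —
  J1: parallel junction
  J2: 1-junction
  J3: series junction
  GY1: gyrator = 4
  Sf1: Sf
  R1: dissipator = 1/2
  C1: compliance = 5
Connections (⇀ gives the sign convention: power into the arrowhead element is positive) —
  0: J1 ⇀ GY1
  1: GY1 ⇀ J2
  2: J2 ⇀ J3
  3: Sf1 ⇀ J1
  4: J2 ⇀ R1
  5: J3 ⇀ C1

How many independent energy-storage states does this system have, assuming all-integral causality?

1  (C1 all integral)

bond 3 →Sf1  (Sf1: flow source, stroke at near end)
bond 0 →J1  (J1 needs exactly one e-in)
bond 1 →J2  (GY1: gyrator matches bond 0)
bond 5 →J3  (C1 integral (e out))
bond 2 →J2  (J3: last free bond brings flow in)
bond 4 →R1  (J2 needs exactly one f-in)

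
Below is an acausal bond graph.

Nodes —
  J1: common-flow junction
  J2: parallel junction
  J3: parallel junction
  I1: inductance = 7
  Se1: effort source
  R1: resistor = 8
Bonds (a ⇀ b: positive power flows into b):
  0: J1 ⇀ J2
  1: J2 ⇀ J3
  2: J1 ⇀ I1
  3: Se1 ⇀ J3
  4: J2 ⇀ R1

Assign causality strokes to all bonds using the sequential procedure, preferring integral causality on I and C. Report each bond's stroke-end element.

β3 stroke→J3  (Se1 (Se) sets effort on bond)
β1 stroke→J2  (J3 effort already set via bond 3)
β0 stroke→J1  (J2 effort already set via bond 1)
β4 stroke→R1  (0-jn J2 has e-setter on 1)
β2 stroke→I1  (only one flow-in slot at J1)

b0 →J1
b1 →J2
b2 →I1
b3 →J3
b4 →R1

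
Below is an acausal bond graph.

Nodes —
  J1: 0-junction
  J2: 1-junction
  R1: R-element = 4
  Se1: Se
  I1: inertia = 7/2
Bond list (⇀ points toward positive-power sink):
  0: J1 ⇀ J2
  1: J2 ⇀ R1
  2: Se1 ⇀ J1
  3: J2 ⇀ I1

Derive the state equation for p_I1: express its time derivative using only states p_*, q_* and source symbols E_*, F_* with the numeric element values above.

bond 2 stroke at J1  (Se1 fixes effort; stroke away)
bond 0 stroke at J2  (0-jn J1 has e-setter on 2)
bond 3 stroke at I1  (I1 outputs flow p/I1)
bond 1 stroke at J2  (1-jn J2 has f-setter on 3)

dp_I1/dt = E_Se1 - 8*p_I1/7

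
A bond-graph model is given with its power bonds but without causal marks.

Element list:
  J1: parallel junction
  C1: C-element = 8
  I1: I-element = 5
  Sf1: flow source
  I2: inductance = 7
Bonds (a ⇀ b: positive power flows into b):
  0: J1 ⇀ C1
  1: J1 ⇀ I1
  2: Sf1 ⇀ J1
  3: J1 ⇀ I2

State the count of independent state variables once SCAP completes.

b2 stroke→Sf1  (source Sf1 imposes f)
b0 stroke→J1  (C1 integral (e out))
b1 stroke→I1  (common-e at J1 fixed by 0)
b3 stroke→I2  (J1: bond 0 brought effort, rest push out)

3  (C1, I1, I2 all integral)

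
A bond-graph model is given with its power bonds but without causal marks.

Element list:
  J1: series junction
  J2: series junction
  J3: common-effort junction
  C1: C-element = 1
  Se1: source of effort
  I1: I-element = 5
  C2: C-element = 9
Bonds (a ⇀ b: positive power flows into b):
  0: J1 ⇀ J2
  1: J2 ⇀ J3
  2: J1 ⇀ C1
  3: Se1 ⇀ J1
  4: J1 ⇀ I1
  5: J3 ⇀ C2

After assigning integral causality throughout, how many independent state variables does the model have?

#3 stroke at J1  (Se1 (Se) sets effort on bond)
#2 stroke at J1  (C1 integral (e out))
#4 stroke at I1  (I1: I, integral causality)
#0 stroke at J1  (J1 flow already set via bond 4)
#1 stroke at J2  (J2 flow already set via bond 0)
#5 stroke at J3  (J3 needs exactly one e-in)

3  (C1, C2, I1 all integral)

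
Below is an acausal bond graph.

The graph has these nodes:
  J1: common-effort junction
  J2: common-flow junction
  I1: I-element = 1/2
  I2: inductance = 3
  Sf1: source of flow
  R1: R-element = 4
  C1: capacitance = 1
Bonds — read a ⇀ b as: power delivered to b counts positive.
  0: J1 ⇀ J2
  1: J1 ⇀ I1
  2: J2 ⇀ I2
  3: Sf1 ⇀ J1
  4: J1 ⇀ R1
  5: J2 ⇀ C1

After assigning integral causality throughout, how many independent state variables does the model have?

3  (C1, I1, I2 all integral)

β3 →Sf1  (Sf1 (Sf) sets flow on bond)
β1 →I1  (I1 integral (f out))
β2 →I2  (I2 integral (f out))
β0 →J2  (J2 flow already set via bond 2)
β5 →J2  (1-jn J2 has f-setter on 2)
β4 →J1  (J1 needs exactly one e-in)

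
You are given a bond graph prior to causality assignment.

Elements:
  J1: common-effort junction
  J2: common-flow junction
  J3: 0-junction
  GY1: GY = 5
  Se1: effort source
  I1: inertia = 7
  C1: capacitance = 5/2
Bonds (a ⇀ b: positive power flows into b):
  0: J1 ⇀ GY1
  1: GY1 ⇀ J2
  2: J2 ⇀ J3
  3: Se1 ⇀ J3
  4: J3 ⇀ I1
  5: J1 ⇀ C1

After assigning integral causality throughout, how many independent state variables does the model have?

b3 stroke→J3  (Se1 fixes effort; stroke away)
b2 stroke→J2  (0-jn J3 has e-setter on 3)
b4 stroke→I1  (J3: bond 3 brought effort, rest push out)
b1 stroke→GY1  (only one flow-in slot at J2)
b0 stroke→GY1  (GY GY1: same side as bond 1)
b5 stroke→J1  (J1 needs exactly one e-in)

2  (C1, I1 all integral)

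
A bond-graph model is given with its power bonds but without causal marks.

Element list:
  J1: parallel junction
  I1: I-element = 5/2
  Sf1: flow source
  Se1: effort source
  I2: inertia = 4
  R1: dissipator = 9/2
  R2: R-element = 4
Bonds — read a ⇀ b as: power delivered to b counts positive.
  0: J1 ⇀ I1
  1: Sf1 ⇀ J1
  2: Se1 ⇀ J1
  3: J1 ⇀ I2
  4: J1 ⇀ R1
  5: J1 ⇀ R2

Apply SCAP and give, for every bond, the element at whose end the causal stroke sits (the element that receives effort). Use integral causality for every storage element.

#0 stroke→I1
#1 stroke→Sf1
#2 stroke→J1
#3 stroke→I2
#4 stroke→R1
#5 stroke→R2

b1 stroke at Sf1  (Sf1 (Sf) sets flow on bond)
b2 stroke at J1  (Se1: effort source, stroke at far end)
b0 stroke at I1  (J1 effort already set via bond 2)
b3 stroke at I2  (J1 effort already set via bond 2)
b4 stroke at R1  (J1: bond 2 brought effort, rest push out)
b5 stroke at R2  (J1: bond 2 brought effort, rest push out)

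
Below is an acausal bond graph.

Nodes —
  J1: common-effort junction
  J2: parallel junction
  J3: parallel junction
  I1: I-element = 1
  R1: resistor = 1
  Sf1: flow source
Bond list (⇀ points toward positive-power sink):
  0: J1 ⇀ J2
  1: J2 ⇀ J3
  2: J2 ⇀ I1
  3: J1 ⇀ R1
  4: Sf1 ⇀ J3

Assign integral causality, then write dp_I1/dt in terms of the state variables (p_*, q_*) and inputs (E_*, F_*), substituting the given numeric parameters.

b4 stroke→Sf1  (source Sf1 imposes f)
b1 stroke→J3  (J3 needs exactly one e-in)
b2 stroke→I1  (I1 outputs flow p/I1)
b0 stroke→J2  (only one effort-in slot at J2)
b3 stroke→J1  (closing 0-jn rule on J1)

dp_I1/dt = F_Sf1 - p_I1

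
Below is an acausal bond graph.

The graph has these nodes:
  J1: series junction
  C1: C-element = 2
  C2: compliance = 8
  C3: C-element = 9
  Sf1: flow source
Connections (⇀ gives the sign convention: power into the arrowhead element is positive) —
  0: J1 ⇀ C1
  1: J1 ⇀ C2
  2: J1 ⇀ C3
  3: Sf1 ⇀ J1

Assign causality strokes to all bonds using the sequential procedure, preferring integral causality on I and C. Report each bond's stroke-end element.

β0 →J1
β1 →J1
β2 →J1
β3 →Sf1

β3 →Sf1  (source Sf1 imposes f)
β0 →J1  (1-jn J1 has f-setter on 3)
β1 →J1  (J1: bond 3 brought flow, rest push out)
β2 →J1  (common-f at J1 fixed by 3)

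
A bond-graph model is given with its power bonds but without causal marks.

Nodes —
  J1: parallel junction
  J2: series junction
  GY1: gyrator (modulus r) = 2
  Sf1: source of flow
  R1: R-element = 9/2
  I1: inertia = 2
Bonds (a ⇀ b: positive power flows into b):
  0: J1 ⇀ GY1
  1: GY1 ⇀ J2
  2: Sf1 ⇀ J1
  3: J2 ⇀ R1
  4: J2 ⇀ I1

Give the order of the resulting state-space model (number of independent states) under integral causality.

b2 |Sf1  (Sf1: flow source, stroke at near end)
b0 |J1  (J1: last free bond brings effort in)
b1 |J2  (GY GY1: same side as bond 0)
b4 |I1  (I1 integral (f out))
b3 |J2  (J2: bond 4 brought flow, rest push out)

1  (I1 all integral)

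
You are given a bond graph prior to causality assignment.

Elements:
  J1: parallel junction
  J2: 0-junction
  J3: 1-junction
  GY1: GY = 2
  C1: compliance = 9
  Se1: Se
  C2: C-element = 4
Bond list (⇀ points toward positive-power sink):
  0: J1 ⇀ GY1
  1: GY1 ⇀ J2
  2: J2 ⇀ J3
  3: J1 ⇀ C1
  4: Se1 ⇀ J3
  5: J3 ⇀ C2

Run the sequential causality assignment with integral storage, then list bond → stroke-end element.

bond 4 |J3  (Se1 (Se) sets effort on bond)
bond 3 |J1  (C1 integral (e out))
bond 0 |GY1  (0-jn J1 has e-setter on 3)
bond 1 |GY1  (through GY1, causality inverts; strokes same side of GY1)
bond 2 |J2  (closing 0-jn rule on J2)
bond 5 |J3  (1-jn J3 has f-setter on 2)

#0 stroke→GY1
#1 stroke→GY1
#2 stroke→J2
#3 stroke→J1
#4 stroke→J3
#5 stroke→J3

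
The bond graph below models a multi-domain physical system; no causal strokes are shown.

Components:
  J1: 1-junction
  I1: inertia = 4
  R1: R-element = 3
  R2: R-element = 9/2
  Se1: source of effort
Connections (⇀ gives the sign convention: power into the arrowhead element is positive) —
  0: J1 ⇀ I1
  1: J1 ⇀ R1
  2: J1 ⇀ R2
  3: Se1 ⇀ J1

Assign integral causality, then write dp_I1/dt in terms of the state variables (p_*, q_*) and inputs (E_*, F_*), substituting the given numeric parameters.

bond 3 |J1  (Se1 fixes effort; stroke away)
bond 0 |I1  (prefer integral on I1)
bond 1 |J1  (common-f at J1 fixed by 0)
bond 2 |J1  (1-jn J1 has f-setter on 0)

dp_I1/dt = E_Se1 - 15*p_I1/8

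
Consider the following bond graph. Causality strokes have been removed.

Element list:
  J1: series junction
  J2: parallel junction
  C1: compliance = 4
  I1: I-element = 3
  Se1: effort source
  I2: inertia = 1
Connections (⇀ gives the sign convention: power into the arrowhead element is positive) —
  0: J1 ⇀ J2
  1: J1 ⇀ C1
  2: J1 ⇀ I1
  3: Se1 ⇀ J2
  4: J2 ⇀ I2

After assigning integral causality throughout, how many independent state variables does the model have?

3  (C1, I1, I2 all integral)

#3 stroke at J2  (source Se1 imposes e)
#0 stroke at J1  (J2 effort already set via bond 3)
#4 stroke at I2  (J2: bond 3 brought effort, rest push out)
#1 stroke at J1  (prefer integral on C1)
#2 stroke at I1  (J1 needs exactly one f-in)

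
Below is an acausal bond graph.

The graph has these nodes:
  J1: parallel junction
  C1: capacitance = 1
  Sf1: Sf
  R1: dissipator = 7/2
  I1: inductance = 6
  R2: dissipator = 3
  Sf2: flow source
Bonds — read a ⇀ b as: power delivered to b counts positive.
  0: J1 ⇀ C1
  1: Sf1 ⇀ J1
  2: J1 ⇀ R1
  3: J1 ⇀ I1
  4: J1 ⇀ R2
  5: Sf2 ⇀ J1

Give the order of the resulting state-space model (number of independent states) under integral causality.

2  (C1, I1 all integral)

β1 |Sf1  (Sf1 (Sf) sets flow on bond)
β5 |Sf2  (Sf2: flow source, stroke at near end)
β0 |J1  (C1 outputs effort q/C1)
β2 |R1  (common-e at J1 fixed by 0)
β3 |I1  (0-jn J1 has e-setter on 0)
β4 |R2  (J1: bond 0 brought effort, rest push out)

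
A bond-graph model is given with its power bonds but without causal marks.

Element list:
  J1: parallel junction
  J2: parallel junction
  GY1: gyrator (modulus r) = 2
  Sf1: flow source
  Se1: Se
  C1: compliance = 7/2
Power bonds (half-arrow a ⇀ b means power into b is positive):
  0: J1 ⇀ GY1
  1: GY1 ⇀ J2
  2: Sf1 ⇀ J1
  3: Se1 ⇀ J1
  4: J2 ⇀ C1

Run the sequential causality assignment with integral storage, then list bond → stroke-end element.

bond 0 stroke→GY1
bond 1 stroke→GY1
bond 2 stroke→Sf1
bond 3 stroke→J1
bond 4 stroke→J2

bond 2 |Sf1  (Sf1 fixes flow; stroke at Sf1)
bond 3 |J1  (Se1: effort source, stroke at far end)
bond 0 |GY1  (0-jn J1 has e-setter on 3)
bond 1 |GY1  (GY1: gyrator matches bond 0)
bond 4 |J2  (J2: last free bond brings effort in)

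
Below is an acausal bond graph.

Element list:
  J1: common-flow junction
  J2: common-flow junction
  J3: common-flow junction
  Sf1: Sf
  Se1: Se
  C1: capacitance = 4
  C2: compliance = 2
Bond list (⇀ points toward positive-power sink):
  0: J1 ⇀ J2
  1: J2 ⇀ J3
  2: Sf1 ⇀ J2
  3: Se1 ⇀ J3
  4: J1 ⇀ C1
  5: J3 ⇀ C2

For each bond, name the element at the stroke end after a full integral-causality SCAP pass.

b2 stroke→Sf1  (Sf1 fixes flow; stroke at Sf1)
b3 stroke→J3  (source Se1 imposes e)
b0 stroke→J2  (common-f at J2 fixed by 2)
b1 stroke→J2  (J2: bond 2 brought flow, rest push out)
b5 stroke→J3  (J3 flow already set via bond 1)
b4 stroke→J1  (J1 flow already set via bond 0)

b0 |J2
b1 |J2
b2 |Sf1
b3 |J3
b4 |J1
b5 |J3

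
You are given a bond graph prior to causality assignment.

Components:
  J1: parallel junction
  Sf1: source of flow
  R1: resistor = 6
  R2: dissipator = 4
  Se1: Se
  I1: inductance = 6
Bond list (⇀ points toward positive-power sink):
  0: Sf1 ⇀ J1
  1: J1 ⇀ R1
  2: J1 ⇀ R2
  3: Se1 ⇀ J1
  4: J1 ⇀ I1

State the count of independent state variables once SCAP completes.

bond 0 stroke at Sf1  (Sf1: flow source, stroke at near end)
bond 3 stroke at J1  (Se1: effort source, stroke at far end)
bond 1 stroke at R1  (J1 effort already set via bond 3)
bond 2 stroke at R2  (J1 effort already set via bond 3)
bond 4 stroke at I1  (J1: bond 3 brought effort, rest push out)

1  (I1 all integral)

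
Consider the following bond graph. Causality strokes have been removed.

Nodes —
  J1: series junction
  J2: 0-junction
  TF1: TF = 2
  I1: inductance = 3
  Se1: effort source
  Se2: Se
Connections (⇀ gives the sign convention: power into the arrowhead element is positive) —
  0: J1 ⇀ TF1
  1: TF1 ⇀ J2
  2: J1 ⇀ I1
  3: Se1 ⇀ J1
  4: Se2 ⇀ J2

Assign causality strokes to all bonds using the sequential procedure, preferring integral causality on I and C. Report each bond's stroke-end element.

bond 0 →J1
bond 1 →TF1
bond 2 →I1
bond 3 →J1
bond 4 →J2

b3 stroke at J1  (Se1: effort source, stroke at far end)
b4 stroke at J2  (Se2 fixes effort; stroke away)
b1 stroke at TF1  (common-e at J2 fixed by 4)
b0 stroke at J1  (TF1: transformer flips bond 1)
b2 stroke at I1  (closing 1-jn rule on J1)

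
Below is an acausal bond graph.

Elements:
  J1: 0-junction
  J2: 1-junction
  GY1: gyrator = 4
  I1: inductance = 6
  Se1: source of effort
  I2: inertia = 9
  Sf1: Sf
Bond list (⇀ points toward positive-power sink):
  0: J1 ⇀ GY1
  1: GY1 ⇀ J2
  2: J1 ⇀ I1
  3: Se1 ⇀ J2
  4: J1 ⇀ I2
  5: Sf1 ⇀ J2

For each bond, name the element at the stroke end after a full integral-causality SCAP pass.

#3 →J2  (Se1: effort source, stroke at far end)
#5 →Sf1  (Sf1: flow source, stroke at near end)
#1 →J2  (J2 flow already set via bond 5)
#0 →J1  (through GY1, causality inverts; strokes same side of GY1)
#2 →I1  (J1: bond 0 brought effort, rest push out)
#4 →I2  (0-jn J1 has e-setter on 0)

bond 0 stroke→J1
bond 1 stroke→J2
bond 2 stroke→I1
bond 3 stroke→J2
bond 4 stroke→I2
bond 5 stroke→Sf1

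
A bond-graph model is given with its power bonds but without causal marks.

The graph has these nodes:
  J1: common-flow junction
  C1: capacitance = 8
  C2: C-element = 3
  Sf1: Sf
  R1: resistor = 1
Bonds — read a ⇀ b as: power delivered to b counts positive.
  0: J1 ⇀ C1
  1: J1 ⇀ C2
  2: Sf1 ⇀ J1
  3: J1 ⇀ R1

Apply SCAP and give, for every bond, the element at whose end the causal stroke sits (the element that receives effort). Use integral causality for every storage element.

β0 stroke→J1
β1 stroke→J1
β2 stroke→Sf1
β3 stroke→J1

b2 stroke at Sf1  (Sf1 (Sf) sets flow on bond)
b0 stroke at J1  (J1 flow already set via bond 2)
b1 stroke at J1  (1-jn J1 has f-setter on 2)
b3 stroke at J1  (1-jn J1 has f-setter on 2)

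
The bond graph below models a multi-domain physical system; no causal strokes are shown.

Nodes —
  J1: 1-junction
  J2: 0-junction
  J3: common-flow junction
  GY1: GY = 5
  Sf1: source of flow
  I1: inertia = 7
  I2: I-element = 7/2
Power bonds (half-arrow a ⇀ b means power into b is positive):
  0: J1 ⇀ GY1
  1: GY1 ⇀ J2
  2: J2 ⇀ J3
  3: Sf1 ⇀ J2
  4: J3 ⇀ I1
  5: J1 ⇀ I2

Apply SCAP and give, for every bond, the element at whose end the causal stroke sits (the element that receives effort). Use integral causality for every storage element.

β3 |Sf1  (Sf1 fixes flow; stroke at Sf1)
β4 |I1  (I1 integral (f out))
β2 |J3  (J3: bond 4 brought flow, rest push out)
β1 |J2  (only one effort-in slot at J2)
β0 |J1  (GY GY1: same side as bond 1)
β5 |I2  (J1: last free bond brings flow in)

#0 stroke at J1
#1 stroke at J2
#2 stroke at J3
#3 stroke at Sf1
#4 stroke at I1
#5 stroke at I2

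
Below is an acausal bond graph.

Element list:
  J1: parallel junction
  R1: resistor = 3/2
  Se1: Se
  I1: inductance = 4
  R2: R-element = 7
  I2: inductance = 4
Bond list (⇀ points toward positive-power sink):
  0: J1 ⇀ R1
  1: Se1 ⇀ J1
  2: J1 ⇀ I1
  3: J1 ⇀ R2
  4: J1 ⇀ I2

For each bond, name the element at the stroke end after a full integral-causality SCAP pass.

β0 stroke at R1
β1 stroke at J1
β2 stroke at I1
β3 stroke at R2
β4 stroke at I2

bond 1 stroke at J1  (Se1 fixes effort; stroke away)
bond 0 stroke at R1  (J1 effort already set via bond 1)
bond 2 stroke at I1  (common-e at J1 fixed by 1)
bond 3 stroke at R2  (0-jn J1 has e-setter on 1)
bond 4 stroke at I2  (common-e at J1 fixed by 1)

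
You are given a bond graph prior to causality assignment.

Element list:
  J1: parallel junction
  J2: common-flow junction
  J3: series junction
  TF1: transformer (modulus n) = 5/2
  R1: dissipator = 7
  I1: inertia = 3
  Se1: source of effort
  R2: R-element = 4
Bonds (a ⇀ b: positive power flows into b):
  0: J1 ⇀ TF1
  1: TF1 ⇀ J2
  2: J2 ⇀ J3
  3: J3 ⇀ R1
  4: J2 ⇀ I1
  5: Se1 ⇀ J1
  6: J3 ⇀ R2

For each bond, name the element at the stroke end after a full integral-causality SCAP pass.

β0 stroke→TF1
β1 stroke→J2
β2 stroke→J2
β3 stroke→J3
β4 stroke→I1
β5 stroke→J1
β6 stroke→J3

β5 →J1  (Se1: effort source, stroke at far end)
β0 →TF1  (J1: bond 5 brought effort, rest push out)
β1 →J2  (TF1 one-in-one-out from 0)
β4 →I1  (I1: I, integral causality)
β2 →J2  (1-jn J2 has f-setter on 4)
β3 →J3  (1-jn J3 has f-setter on 2)
β6 →J3  (common-f at J3 fixed by 2)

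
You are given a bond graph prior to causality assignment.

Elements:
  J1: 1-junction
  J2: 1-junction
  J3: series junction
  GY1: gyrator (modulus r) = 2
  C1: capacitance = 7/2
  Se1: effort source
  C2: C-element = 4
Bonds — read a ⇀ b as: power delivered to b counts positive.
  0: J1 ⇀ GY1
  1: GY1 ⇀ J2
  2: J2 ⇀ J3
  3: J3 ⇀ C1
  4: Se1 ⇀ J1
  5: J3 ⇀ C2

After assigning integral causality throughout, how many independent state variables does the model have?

#4 |J1  (Se1: effort source, stroke at far end)
#0 |GY1  (J1: last free bond brings flow in)
#1 |GY1  (GY1 both-in/both-out from 0)
#2 |J2  (J2: bond 1 brought flow, rest push out)
#3 |J3  (J3: bond 2 brought flow, rest push out)
#5 |J3  (J3: bond 2 brought flow, rest push out)

2  (C1, C2 all integral)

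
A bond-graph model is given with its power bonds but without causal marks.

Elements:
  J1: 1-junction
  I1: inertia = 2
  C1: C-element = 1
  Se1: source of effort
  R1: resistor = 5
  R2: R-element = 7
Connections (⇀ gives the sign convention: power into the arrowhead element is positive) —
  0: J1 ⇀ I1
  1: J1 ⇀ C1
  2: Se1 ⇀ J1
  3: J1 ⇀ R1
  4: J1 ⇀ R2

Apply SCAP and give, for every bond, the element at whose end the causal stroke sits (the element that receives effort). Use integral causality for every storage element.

β2 |J1  (source Se1 imposes e)
β0 |I1  (I1: I, integral causality)
β1 |J1  (common-f at J1 fixed by 0)
β3 |J1  (1-jn J1 has f-setter on 0)
β4 |J1  (J1: bond 0 brought flow, rest push out)

#0 |I1
#1 |J1
#2 |J1
#3 |J1
#4 |J1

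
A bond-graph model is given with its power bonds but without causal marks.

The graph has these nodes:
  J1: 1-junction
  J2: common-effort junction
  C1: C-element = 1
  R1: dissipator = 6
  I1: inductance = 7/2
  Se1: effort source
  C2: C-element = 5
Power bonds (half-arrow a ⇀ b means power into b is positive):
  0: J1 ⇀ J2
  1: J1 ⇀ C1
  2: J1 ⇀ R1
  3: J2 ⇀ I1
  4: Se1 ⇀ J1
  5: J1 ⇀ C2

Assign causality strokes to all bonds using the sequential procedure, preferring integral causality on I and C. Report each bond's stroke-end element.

b4 stroke at J1  (Se1 (Se) sets effort on bond)
b1 stroke at J1  (C1: C, integral causality)
b3 stroke at I1  (I1 integral (f out))
b0 stroke at J2  (closing 0-jn rule on J2)
b2 stroke at J1  (J1 flow already set via bond 0)
b5 stroke at J1  (J1: bond 0 brought flow, rest push out)

β0 stroke at J2
β1 stroke at J1
β2 stroke at J1
β3 stroke at I1
β4 stroke at J1
β5 stroke at J1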